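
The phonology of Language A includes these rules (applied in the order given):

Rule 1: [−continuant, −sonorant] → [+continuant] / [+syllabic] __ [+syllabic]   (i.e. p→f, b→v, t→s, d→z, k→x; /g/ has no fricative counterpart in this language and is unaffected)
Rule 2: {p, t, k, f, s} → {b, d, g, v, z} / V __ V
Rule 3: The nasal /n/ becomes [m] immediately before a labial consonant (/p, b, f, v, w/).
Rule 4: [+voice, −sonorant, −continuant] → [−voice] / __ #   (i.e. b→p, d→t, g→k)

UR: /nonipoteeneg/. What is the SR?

Rule 1 (intervocalic spirantization): /p/ is a stop between vowels /i/ and /o/, so it spirantizes to the fricative [f]. /t/ is a stop between vowels /o/ and /e/, so it spirantizes to the fricative [s]. /nonipoteeneg/ → nonifoseeneg.
Rule 2 (intervocalic voicing): /f/ is a voiceless obstruent between vowels /i/ and /o/, so it voices to [v]. /s/ is a voiceless obstruent between vowels /o/ and /e/, so it voices to [z]. /nonifoseeneg/ → nonivozeeneg.
Rule 3 (nasal place assimilation): no segment meets the environment; /nonivozeeneg/ is unchanged.
Rule 4 (final devoicing): /g/ is a voiced stop in word-final position, so it devoices to [k]. /nonivozeeneg/ → nonivozeenek.

nonivozeenek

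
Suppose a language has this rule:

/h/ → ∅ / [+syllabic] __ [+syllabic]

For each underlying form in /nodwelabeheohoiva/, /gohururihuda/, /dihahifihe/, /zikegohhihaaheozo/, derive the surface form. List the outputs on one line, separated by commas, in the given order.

nodwelabeeooiva, goururiuda, diaifie, zikegohhiaaeozo

/nodwelabeheohoiva/: /h/ occurs between vowels /e/ and /e/, so it deletes. /h/ occurs between vowels /o/ and /o/, so it deletes. → [nodwelabeeooiva].
/gohururihuda/: /h/ occurs between vowels /o/ and /u/, so it deletes. /h/ occurs between vowels /i/ and /u/, so it deletes. → [goururiuda].
/dihahifihe/: /h/ occurs between vowels /i/ and /a/, so it deletes. /h/ occurs between vowels /a/ and /i/, so it deletes. /h/ occurs between vowels /i/ and /e/, so it deletes. → [diaifie].
/zikegohhihaaheozo/: /h/ occurs between vowels /i/ and /a/, so it deletes. /h/ occurs between vowels /a/ and /e/, so it deletes. → [zikegohhiaaeozo].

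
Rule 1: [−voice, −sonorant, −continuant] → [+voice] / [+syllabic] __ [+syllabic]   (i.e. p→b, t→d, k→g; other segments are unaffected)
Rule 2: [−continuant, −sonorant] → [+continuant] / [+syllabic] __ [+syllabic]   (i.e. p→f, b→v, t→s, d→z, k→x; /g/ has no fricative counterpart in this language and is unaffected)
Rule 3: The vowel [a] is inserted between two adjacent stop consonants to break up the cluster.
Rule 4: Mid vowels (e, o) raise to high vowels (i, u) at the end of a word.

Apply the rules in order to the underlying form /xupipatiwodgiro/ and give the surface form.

Rule 1 (intervocalic voicing): /p/ is a voiceless stop between vowels /u/ and /i/, so it voices to [b]. /p/ is a voiceless stop between vowels /i/ and /a/, so it voices to [b]. /t/ is a voiceless stop between vowels /a/ and /i/, so it voices to [d]. /xupipatiwodgiro/ → xubibadiwodgiro.
Rule 2 (intervocalic spirantization): /b/ is a stop between vowels /u/ and /i/, so it spirantizes to the fricative [v]. /b/ is a stop between vowels /i/ and /a/, so it spirantizes to the fricative [v]. /d/ is a stop between vowels /a/ and /i/, so it spirantizes to the fricative [z]. /xubibadiwodgiro/ → xuvivaziwodgiro.
Rule 3 (stop-cluster a-epenthesis): /d/ and /g/ form a stop–stop cluster, so [a] is inserted between them. /xuvivaziwodgiro/ → xuvivaziwodagiro.
Rule 4 (final vowel raising): /o/ is a mid vowel in word-final position, so it raises to [u]. /xuvivaziwodagiro/ → xuvivaziwodagiru.

xuvivaziwodagiru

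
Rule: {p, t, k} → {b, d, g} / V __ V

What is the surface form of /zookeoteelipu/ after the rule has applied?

/k/ is a voiceless stop between vowels /o/ and /e/, so it voices to [g].
/t/ is a voiceless stop between vowels /o/ and /e/, so it voices to [d].
/p/ is a voiceless stop between vowels /i/ and /u/, so it voices to [b].
Surface form: [zoogeodeelibu].

zoogeodeelibu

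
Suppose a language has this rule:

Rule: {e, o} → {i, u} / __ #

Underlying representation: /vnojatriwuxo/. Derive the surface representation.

vnojatriwuxu

Scanning /vnojatriwuxo/: /o/ at position 3 is not in the conditioning environment; /o/ is a mid vowel in word-final position, so it raises to [u].
Result: [vnojatriwuxu].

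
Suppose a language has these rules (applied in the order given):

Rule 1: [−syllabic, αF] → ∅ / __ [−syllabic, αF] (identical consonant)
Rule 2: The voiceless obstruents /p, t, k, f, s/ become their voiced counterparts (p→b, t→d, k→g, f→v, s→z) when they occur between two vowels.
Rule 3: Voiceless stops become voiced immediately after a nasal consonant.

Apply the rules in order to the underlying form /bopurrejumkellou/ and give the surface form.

boburejumgelou

Rule 1 (degemination): /rr/ is a geminate; the first /r/ deletes. /ll/ is a geminate; the first /l/ deletes. /bopurrejumkellou/ → bopurejumkelou.
Rule 2 (intervocalic voicing): /p/ is a voiceless obstruent between vowels /o/ and /u/, so it voices to [b]. /bopurejumkelou/ → boburejumkelou.
Rule 3 (post-nasal voicing): /k/ is a voiceless stop immediately after the nasal /m/, so it voices to [g]. /boburejumkelou/ → boburejumgelou.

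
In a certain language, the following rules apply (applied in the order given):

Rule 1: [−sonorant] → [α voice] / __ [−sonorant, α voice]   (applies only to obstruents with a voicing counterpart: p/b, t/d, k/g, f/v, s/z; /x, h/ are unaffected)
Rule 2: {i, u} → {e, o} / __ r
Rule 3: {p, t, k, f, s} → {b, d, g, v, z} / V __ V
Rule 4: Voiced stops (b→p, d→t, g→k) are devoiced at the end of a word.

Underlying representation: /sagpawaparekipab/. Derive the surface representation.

sakpawabaregibap

Rule 1 (regressive voicing assimilation): /g/ precedes the voiceless obstruent /p/, so it devoices to [k] by assimilation. /sagpawaparekipab/ → sakpawaparekipab.
Rule 2 (pre-rhotic lowering): no segment meets the environment; /sakpawaparekipab/ is unchanged.
Rule 3 (intervocalic voicing): /p/ is a voiceless obstruent between vowels /a/ and /a/, so it voices to [b]. /k/ is a voiceless obstruent between vowels /e/ and /i/, so it voices to [g]. /p/ is a voiceless obstruent between vowels /i/ and /a/, so it voices to [b]. /sakpawaparekipab/ → sakpawabaregibab.
Rule 4 (final devoicing): /b/ is a voiced stop in word-final position, so it devoices to [p]. /sakpawabaregibab/ → sakpawabaregibap.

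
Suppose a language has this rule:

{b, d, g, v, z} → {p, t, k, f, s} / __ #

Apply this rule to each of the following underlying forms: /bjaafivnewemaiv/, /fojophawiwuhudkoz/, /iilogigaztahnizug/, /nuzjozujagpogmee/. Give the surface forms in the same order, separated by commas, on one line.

/bjaafivnewemaiv/: /v/ is a voiced obstruent in word-final position, so it devoices to [f]. → [bjaafivnewemaif].
/fojophawiwuhudkoz/: /z/ is a voiced obstruent in word-final position, so it devoices to [s]. → [fojophawiwuhudkos].
/iilogigaztahnizug/: /g/ is a voiced obstruent in word-final position, so it devoices to [k]. → [iilogigaztahnizuk].
/nuzjozujagpogmee/: the rule's environment is not met; surfaces unchanged as [nuzjozujagpogmee].

bjaafivnewemaif, fojophawiwuhudkos, iilogigaztahnizuk, nuzjozujagpogmee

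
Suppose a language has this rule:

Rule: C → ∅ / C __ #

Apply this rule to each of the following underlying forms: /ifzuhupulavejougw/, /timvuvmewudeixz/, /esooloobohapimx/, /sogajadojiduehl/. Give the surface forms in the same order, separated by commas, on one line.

/ifzuhupulavejougw/: /w/ is the second consonant of a word-final cluster /gw/, so it deletes. → [ifzuhupulavejoug].
/timvuvmewudeixz/: /z/ is the second consonant of a word-final cluster /xz/, so it deletes. → [timvuvmewudeix].
/esooloobohapimx/: /x/ is the second consonant of a word-final cluster /mx/, so it deletes. → [esooloobohapim].
/sogajadojiduehl/: /l/ is the second consonant of a word-final cluster /hl/, so it deletes. → [sogajadojidueh].

ifzuhupulavejoug, timvuvmewudeix, esooloobohapim, sogajadojidueh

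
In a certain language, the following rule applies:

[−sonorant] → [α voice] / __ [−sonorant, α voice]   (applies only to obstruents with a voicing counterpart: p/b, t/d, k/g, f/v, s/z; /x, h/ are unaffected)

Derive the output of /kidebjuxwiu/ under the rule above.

kidebjuxwiu

No segment of /kidebjuxwiu/ meets the structural description of the rule, so the form surfaces unchanged.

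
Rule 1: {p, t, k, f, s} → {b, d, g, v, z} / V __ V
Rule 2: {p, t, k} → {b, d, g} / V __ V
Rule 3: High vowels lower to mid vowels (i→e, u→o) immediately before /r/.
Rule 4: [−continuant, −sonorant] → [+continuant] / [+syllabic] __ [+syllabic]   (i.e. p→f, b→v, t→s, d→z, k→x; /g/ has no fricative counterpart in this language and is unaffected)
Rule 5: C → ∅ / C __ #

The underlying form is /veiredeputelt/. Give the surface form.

veerezevuzel

Rule 1 (intervocalic voicing): /p/ is a voiceless obstruent between vowels /e/ and /u/, so it voices to [b]. /t/ is a voiceless obstruent between vowels /u/ and /e/, so it voices to [d]. /veiredeputelt/ → veiredebudelt.
Rule 2 (intervocalic voicing): no segment meets the environment; /veiredebudelt/ is unchanged.
Rule 3 (pre-rhotic lowering): /i/ is a high vowel immediately before /r/, so it lowers to [e]. /veiredebudelt/ → veeredebudelt.
Rule 4 (intervocalic spirantization): /d/ is a stop between vowels /e/ and /e/, so it spirantizes to the fricative [z]. /b/ is a stop between vowels /e/ and /u/, so it spirantizes to the fricative [v]. /d/ is a stop between vowels /u/ and /e/, so it spirantizes to the fricative [z]. /veeredebudelt/ → veerezevuzelt.
Rule 5 (final cluster simplification): /t/ is the second consonant of a word-final cluster /lt/, so it deletes. /veerezevuzelt/ → veerezevuzel.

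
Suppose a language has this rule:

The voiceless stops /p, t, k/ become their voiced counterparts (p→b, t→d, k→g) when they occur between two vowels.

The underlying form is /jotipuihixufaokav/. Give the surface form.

/t/ is a voiceless stop between vowels /o/ and /i/, so it voices to [d].
/p/ is a voiceless stop between vowels /i/ and /u/, so it voices to [b].
/k/ is a voiceless stop between vowels /o/ and /a/, so it voices to [g].
Surface form: [jodibuihixufaogav].

jodibuihixufaogav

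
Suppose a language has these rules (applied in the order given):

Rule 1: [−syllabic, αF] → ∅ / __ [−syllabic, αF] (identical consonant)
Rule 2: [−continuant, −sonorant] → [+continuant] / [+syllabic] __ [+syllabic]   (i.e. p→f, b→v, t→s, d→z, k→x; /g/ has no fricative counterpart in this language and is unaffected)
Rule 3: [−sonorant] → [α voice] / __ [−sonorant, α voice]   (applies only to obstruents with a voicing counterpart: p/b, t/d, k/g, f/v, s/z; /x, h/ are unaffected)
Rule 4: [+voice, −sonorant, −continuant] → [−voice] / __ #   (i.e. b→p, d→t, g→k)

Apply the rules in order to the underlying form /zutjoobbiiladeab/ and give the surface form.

zutjooviilazeap

Rule 1 (degemination): /bb/ is a geminate; the first /b/ deletes. /zutjoobbiiladeab/ → zutjoobiiladeab.
Rule 2 (intervocalic spirantization): /b/ is a stop between vowels /o/ and /i/, so it spirantizes to the fricative [v]. /d/ is a stop between vowels /a/ and /e/, so it spirantizes to the fricative [z]. /zutjoobiiladeab/ → zutjooviilazeab.
Rule 3 (regressive voicing assimilation): no segment meets the environment; /zutjooviilazeab/ is unchanged.
Rule 4 (final devoicing): /b/ is a voiced stop in word-final position, so it devoices to [p]. /zutjooviilazeab/ → zutjooviilazeap.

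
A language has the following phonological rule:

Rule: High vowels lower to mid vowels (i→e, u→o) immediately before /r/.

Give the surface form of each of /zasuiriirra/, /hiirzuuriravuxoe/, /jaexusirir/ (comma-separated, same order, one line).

/zasuiriirra/: /i/ is a high vowel immediately before /r/, so it lowers to [e]. /i/ is a high vowel immediately before /r/, so it lowers to [e]. → [zasuerierra].
/hiirzuuriravuxoe/: /i/ is a high vowel immediately before /r/, so it lowers to [e]. /u/ is a high vowel immediately before /r/, so it lowers to [o]. /i/ is a high vowel immediately before /r/, so it lowers to [e]. → [hierzuoreravuxoe].
/jaexusirir/: /i/ is a high vowel immediately before /r/, so it lowers to [e]. /i/ is a high vowel immediately before /r/, so it lowers to [e]. → [jaexuserer].

zasuerierra, hierzuoreravuxoe, jaexuserer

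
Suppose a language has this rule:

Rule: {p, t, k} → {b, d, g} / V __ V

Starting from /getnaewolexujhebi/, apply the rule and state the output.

getnaewolexujhebi

No segment of /getnaewolexujhebi/ meets the structural description of the rule, so the form surfaces unchanged.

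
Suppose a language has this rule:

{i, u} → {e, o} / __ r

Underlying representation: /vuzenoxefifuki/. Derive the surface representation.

No segment of /vuzenoxefifuki/ meets the structural description of the rule, so the form surfaces unchanged.

vuzenoxefifuki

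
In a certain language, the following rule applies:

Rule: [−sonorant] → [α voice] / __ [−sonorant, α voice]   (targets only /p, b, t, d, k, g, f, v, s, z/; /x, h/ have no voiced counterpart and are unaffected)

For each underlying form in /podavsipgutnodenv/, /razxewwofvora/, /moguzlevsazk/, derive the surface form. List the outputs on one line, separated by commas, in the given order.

podafsibgutnodenv, rasxewwovvora, moguzlefsask

/podavsipgutnodenv/: /v/ precedes the voiceless obstruent /s/, so it devoices to [f] by assimilation. /p/ precedes the voiced obstruent /g/, so it voices to [b] by assimilation. → [podafsibgutnodenv].
/razxewwofvora/: /z/ precedes the voiceless obstruent /x/, so it devoices to [s] by assimilation. /f/ precedes the voiced obstruent /v/, so it voices to [v] by assimilation. → [rasxewwovvora].
/moguzlevsazk/: /v/ precedes the voiceless obstruent /s/, so it devoices to [f] by assimilation. /z/ precedes the voiceless obstruent /k/, so it devoices to [s] by assimilation. → [moguzlefsask].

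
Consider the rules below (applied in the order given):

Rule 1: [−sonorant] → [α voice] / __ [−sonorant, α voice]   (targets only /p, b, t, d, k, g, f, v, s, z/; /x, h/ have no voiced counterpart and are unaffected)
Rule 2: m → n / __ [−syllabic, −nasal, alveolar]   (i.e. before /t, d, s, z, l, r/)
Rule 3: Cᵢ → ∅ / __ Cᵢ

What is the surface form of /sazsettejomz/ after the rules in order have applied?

Rule 1 (regressive voicing assimilation): /z/ precedes the voiceless obstruent /s/, so it devoices to [s] by assimilation. /sazsettejomz/ → sassettejomz.
Rule 2 (nasal place assimilation): /m/ precedes the alveolar consonant /z/, so it assimilates in place to [n]. /sassettejomz/ → sassettejonz.
Rule 3 (degemination): /ss/ is a geminate; the first /s/ deletes. /tt/ is a geminate; the first /t/ deletes. /sassettejonz/ → sasetejonz.

sasetejonz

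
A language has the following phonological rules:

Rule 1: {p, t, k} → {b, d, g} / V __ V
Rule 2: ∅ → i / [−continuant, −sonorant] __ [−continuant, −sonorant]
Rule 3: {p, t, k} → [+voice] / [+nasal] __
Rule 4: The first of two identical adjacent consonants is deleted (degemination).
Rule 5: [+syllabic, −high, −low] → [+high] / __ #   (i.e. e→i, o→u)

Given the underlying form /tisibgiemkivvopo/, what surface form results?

Rule 1 (intervocalic voicing): /p/ is a voiceless stop between vowels /o/ and /o/, so it voices to [b]. /tisibgiemkivvopo/ → tisibgiemkivvobo.
Rule 2 (stop-cluster i-epenthesis): /b/ and /g/ form a stop–stop cluster, so [i] is inserted between them. /tisibgiemkivvobo/ → tisibigiemkivvobo.
Rule 3 (post-nasal voicing): /k/ is a voiceless stop immediately after the nasal /m/, so it voices to [g]. /tisibigiemkivvobo/ → tisibigiemgivvobo.
Rule 4 (degemination): /vv/ is a geminate; the first /v/ deletes. /tisibigiemgivvobo/ → tisibigiemgivobo.
Rule 5 (final vowel raising): /o/ is a mid vowel in word-final position, so it raises to [u]. /tisibigiemgivobo/ → tisibigiemgivobu.

tisibigiemgivobu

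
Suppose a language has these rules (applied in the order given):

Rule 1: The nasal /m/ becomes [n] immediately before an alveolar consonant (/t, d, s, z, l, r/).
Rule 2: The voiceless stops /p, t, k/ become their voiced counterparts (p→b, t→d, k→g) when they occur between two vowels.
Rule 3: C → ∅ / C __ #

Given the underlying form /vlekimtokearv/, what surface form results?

vlegintogear

Rule 1 (nasal place assimilation): /m/ precedes the alveolar consonant /t/, so it assimilates in place to [n]. /vlekimtokearv/ → vlekintokearv.
Rule 2 (intervocalic voicing): /k/ is a voiceless stop between vowels /e/ and /i/, so it voices to [g]. /k/ is a voiceless stop between vowels /o/ and /e/, so it voices to [g]. /vlekintokearv/ → vlegintogearv.
Rule 3 (final cluster simplification): /v/ is the second consonant of a word-final cluster /rv/, so it deletes. /vlegintogearv/ → vlegintogear.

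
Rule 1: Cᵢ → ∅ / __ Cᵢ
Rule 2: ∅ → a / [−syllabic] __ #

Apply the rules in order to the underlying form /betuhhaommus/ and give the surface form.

Rule 1 (degemination): /hh/ is a geminate; the first /h/ deletes. /mm/ is a geminate; the first /m/ deletes. /betuhhaommus/ → betuhaomus.
Rule 2 (final a-epenthesis): the form ends in the consonant /s/, so [a] is inserted word-finally. /betuhaomus/ → betuhaomusa.

betuhaomusa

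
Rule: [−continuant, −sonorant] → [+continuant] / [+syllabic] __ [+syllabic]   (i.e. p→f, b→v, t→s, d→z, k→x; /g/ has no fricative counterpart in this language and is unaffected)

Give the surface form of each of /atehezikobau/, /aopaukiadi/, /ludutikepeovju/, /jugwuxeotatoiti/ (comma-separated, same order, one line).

asehezixovau, aofauxiazi, luzusixefeovju, jugwuxeosasoisi

/atehezikobau/: /t/ is a stop between vowels /a/ and /e/, so it spirantizes to the fricative [s]. /k/ is a stop between vowels /i/ and /o/, so it spirantizes to the fricative [x]. /b/ is a stop between vowels /o/ and /a/, so it spirantizes to the fricative [v]. → [asehezixovau].
/aopaukiadi/: /p/ is a stop between vowels /o/ and /a/, so it spirantizes to the fricative [f]. /k/ is a stop between vowels /u/ and /i/, so it spirantizes to the fricative [x]. /d/ is a stop between vowels /a/ and /i/, so it spirantizes to the fricative [z]. → [aofauxiazi].
/ludutikepeovju/: /d/ is a stop between vowels /u/ and /u/, so it spirantizes to the fricative [z]. /t/ is a stop between vowels /u/ and /i/, so it spirantizes to the fricative [s]. /k/ is a stop between vowels /i/ and /e/, so it spirantizes to the fricative [x]. /p/ is a stop between vowels /e/ and /e/, so it spirantizes to the fricative [f]. → [luzusixefeovju].
/jugwuxeotatoiti/: /t/ is a stop between vowels /o/ and /a/, so it spirantizes to the fricative [s]. /t/ is a stop between vowels /a/ and /o/, so it spirantizes to the fricative [s]. /t/ is a stop between vowels /i/ and /i/, so it spirantizes to the fricative [s]. → [jugwuxeosasoisi].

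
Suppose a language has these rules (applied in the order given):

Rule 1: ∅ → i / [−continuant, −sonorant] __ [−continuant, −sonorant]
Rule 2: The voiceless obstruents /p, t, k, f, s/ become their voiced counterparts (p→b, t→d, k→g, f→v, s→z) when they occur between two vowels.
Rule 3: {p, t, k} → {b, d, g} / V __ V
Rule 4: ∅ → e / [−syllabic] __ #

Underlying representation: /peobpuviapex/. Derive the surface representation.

peobibuviabexe

Rule 1 (stop-cluster i-epenthesis): /b/ and /p/ form a stop–stop cluster, so [i] is inserted between them. /peobpuviapex/ → peobipuviapex.
Rule 2 (intervocalic voicing): /p/ is a voiceless obstruent between vowels /i/ and /u/, so it voices to [b]. /p/ is a voiceless obstruent between vowels /a/ and /e/, so it voices to [b]. /peobipuviapex/ → peobibuviabex.
Rule 3 (intervocalic voicing): no segment meets the environment; /peobibuviabex/ is unchanged.
Rule 4 (final e-epenthesis): the form ends in the consonant /x/, so [e] is inserted word-finally. /peobibuviabex/ → peobibuviabexe.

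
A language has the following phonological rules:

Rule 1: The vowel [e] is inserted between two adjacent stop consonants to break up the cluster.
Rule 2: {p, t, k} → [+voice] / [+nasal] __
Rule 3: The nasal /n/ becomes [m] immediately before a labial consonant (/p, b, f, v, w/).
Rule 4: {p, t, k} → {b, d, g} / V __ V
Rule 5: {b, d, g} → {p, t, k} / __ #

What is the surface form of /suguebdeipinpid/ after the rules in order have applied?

suguebedeibimbit

Rule 1 (stop-cluster e-epenthesis): /b/ and /d/ form a stop–stop cluster, so [e] is inserted between them. /suguebdeipinpid/ → suguebedeipinpid.
Rule 2 (post-nasal voicing): /p/ is a voiceless stop immediately after the nasal /n/, so it voices to [b]. /suguebedeipinpid/ → suguebedeipinbid.
Rule 3 (nasal place assimilation): /n/ precedes the labial consonant /b/, so it assimilates in place to [m]. /suguebedeipinbid/ → suguebedeipimbid.
Rule 4 (intervocalic voicing): /p/ is a voiceless stop between vowels /i/ and /i/, so it voices to [b]. /suguebedeipimbid/ → suguebedeibimbid.
Rule 5 (final devoicing): /d/ is a voiced stop in word-final position, so it devoices to [t]. /suguebedeibimbid/ → suguebedeibimbit.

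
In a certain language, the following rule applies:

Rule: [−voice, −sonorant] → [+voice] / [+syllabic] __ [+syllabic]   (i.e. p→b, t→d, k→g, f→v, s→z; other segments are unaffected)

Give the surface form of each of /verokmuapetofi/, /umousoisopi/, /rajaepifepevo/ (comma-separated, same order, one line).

verokmuabedovi, umouzoizobi, rajaebivebevo

/verokmuapetofi/: /p/ is a voiceless obstruent between vowels /a/ and /e/, so it voices to [b]. /t/ is a voiceless obstruent between vowels /e/ and /o/, so it voices to [d]. /f/ is a voiceless obstruent between vowels /o/ and /i/, so it voices to [v]. → [verokmuabedovi].
/umousoisopi/: /s/ is a voiceless obstruent between vowels /u/ and /o/, so it voices to [z]. /s/ is a voiceless obstruent between vowels /i/ and /o/, so it voices to [z]. /p/ is a voiceless obstruent between vowels /o/ and /i/, so it voices to [b]. → [umouzoizobi].
/rajaepifepevo/: /p/ is a voiceless obstruent between vowels /e/ and /i/, so it voices to [b]. /f/ is a voiceless obstruent between vowels /i/ and /e/, so it voices to [v]. /p/ is a voiceless obstruent between vowels /e/ and /e/, so it voices to [b]. → [rajaebivebevo].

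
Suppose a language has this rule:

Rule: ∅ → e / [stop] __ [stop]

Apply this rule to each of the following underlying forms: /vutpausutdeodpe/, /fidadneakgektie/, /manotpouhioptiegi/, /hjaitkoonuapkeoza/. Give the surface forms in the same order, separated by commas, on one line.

vutepausutedeodepe, fidadneakegeketie, manotepouhiopetiegi, hjaitekoonuapekeoza

/vutpausutdeodpe/: /t/ and /p/ form a stop–stop cluster, so [e] is inserted between them. /t/ and /d/ form a stop–stop cluster, so [e] is inserted between them. /d/ and /p/ form a stop–stop cluster, so [e] is inserted between them. → [vutepausutedeodepe].
/fidadneakgektie/: /k/ and /g/ form a stop–stop cluster, so [e] is inserted between them. /k/ and /t/ form a stop–stop cluster, so [e] is inserted between them. → [fidadneakegeketie].
/manotpouhioptiegi/: /t/ and /p/ form a stop–stop cluster, so [e] is inserted between them. /p/ and /t/ form a stop–stop cluster, so [e] is inserted between them. → [manotepouhiopetiegi].
/hjaitkoonuapkeoza/: /t/ and /k/ form a stop–stop cluster, so [e] is inserted between them. /p/ and /k/ form a stop–stop cluster, so [e] is inserted between them. → [hjaitekoonuapekeoza].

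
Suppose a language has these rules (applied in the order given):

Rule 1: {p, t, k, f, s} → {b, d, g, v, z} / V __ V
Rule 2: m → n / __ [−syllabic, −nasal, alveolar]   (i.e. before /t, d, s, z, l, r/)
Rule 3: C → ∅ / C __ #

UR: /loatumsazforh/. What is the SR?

loadunsazfor

Rule 1 (intervocalic voicing): /t/ is a voiceless obstruent between vowels /a/ and /u/, so it voices to [d]. /loatumsazforh/ → loadumsazforh.
Rule 2 (nasal place assimilation): /m/ precedes the alveolar consonant /s/, so it assimilates in place to [n]. /loadumsazforh/ → loadunsazforh.
Rule 3 (final cluster simplification): /h/ is the second consonant of a word-final cluster /rh/, so it deletes. /loadunsazforh/ → loadunsazfor.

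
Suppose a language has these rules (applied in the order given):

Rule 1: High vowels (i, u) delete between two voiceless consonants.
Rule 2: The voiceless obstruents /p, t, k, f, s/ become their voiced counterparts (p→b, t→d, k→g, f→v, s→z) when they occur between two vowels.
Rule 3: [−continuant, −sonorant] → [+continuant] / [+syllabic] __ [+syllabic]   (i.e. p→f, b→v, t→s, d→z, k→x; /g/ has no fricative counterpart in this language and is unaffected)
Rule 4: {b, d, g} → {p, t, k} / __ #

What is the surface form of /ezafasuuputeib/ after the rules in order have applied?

Rule 1 (high vowel syncope): /u/ is a high vowel flanked by voiceless consonants /p/ and /t/, so it deletes. /ezafasuuputeib/ → ezafasuupteib.
Rule 2 (intervocalic voicing): /f/ is a voiceless obstruent between vowels /a/ and /a/, so it voices to [v]. /s/ is a voiceless obstruent between vowels /a/ and /u/, so it voices to [z]. /ezafasuupteib/ → ezavazuupteib.
Rule 3 (intervocalic spirantization): no segment meets the environment; /ezavazuupteib/ is unchanged.
Rule 4 (final devoicing): /b/ is a voiced stop in word-final position, so it devoices to [p]. /ezavazuupteib/ → ezavazuupteip.

ezavazuupteip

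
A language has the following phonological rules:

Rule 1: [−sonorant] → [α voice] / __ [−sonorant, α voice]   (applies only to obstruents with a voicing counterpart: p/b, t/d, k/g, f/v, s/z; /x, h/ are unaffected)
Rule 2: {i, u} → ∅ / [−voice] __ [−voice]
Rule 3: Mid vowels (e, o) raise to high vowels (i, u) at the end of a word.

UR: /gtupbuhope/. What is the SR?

ktubbuhopi

Rule 1 (regressive voicing assimilation): /g/ precedes the voiceless obstruent /t/, so it devoices to [k] by assimilation. /p/ precedes the voiced obstruent /b/, so it voices to [b] by assimilation. /gtupbuhope/ → ktubbuhope.
Rule 2 (high vowel syncope): no segment meets the environment; /ktubbuhope/ is unchanged.
Rule 3 (final vowel raising): /e/ is a mid vowel in word-final position, so it raises to [i]. /ktubbuhope/ → ktubbuhopi.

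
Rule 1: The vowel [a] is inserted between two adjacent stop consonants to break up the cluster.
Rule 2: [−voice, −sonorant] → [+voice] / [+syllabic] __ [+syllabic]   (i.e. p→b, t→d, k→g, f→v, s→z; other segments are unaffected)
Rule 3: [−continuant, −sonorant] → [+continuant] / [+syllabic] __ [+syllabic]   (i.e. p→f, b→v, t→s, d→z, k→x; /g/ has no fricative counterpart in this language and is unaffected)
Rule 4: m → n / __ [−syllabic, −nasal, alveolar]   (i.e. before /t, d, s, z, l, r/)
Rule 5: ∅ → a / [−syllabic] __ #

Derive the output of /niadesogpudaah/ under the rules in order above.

Rule 1 (stop-cluster a-epenthesis): /g/ and /p/ form a stop–stop cluster, so [a] is inserted between them. /niadesogpudaah/ → niadesogapudaah.
Rule 2 (intervocalic voicing): /s/ is a voiceless obstruent between vowels /e/ and /o/, so it voices to [z]. /p/ is a voiceless obstruent between vowels /a/ and /u/, so it voices to [b]. /niadesogapudaah/ → niadezogabudaah.
Rule 3 (intervocalic spirantization): /d/ is a stop between vowels /a/ and /e/, so it spirantizes to the fricative [z]. /b/ is a stop between vowels /a/ and /u/, so it spirantizes to the fricative [v]. /d/ is a stop between vowels /u/ and /a/, so it spirantizes to the fricative [z]. /niadezogabudaah/ → niazezogavuzaah.
Rule 4 (nasal place assimilation): no segment meets the environment; /niazezogavuzaah/ is unchanged.
Rule 5 (final a-epenthesis): the form ends in the consonant /h/, so [a] is inserted word-finally. /niazezogavuzaah/ → niazezogavuzaaha.

niazezogavuzaaha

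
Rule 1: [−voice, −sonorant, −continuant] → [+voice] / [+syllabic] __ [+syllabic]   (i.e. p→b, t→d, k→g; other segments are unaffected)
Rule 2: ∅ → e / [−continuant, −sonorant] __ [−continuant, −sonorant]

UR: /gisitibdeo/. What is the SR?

gisidibedeo

Rule 1 (intervocalic voicing): /t/ is a voiceless stop between vowels /i/ and /i/, so it voices to [d]. /gisitibdeo/ → gisidibdeo.
Rule 2 (stop-cluster e-epenthesis): /b/ and /d/ form a stop–stop cluster, so [e] is inserted between them. /gisidibdeo/ → gisidibedeo.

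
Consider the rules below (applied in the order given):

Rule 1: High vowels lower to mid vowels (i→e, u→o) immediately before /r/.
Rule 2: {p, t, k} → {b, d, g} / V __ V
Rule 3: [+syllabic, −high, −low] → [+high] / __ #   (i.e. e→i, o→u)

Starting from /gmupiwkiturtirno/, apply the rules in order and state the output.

Rule 1 (pre-rhotic lowering): /u/ is a high vowel immediately before /r/, so it lowers to [o]. /i/ is a high vowel immediately before /r/, so it lowers to [e]. /gmupiwkiturtirno/ → gmupiwkitorterno.
Rule 2 (intervocalic voicing): /p/ is a voiceless stop between vowels /u/ and /i/, so it voices to [b]. /t/ is a voiceless stop between vowels /i/ and /o/, so it voices to [d]. /gmupiwkitorterno/ → gmubiwkidorterno.
Rule 3 (final vowel raising): /o/ is a mid vowel in word-final position, so it raises to [u]. /gmubiwkidorterno/ → gmubiwkidorternu.

gmubiwkidorternu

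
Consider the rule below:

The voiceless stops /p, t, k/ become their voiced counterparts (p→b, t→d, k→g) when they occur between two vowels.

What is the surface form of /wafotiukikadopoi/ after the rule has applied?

/t/ is a voiceless stop between vowels /o/ and /i/, so it voices to [d].
/k/ is a voiceless stop between vowels /u/ and /i/, so it voices to [g].
/k/ is a voiceless stop between vowels /i/ and /a/, so it voices to [g].
/p/ is a voiceless stop between vowels /o/ and /o/, so it voices to [b].
Surface form: [wafodiugigadoboi].

wafodiugigadoboi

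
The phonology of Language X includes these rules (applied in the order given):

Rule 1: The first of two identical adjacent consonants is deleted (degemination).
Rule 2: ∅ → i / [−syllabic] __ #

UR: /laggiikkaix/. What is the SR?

Rule 1 (degemination): /gg/ is a geminate; the first /g/ deletes. /kk/ is a geminate; the first /k/ deletes. /laggiikkaix/ → lagiikaix.
Rule 2 (final i-epenthesis): the form ends in the consonant /x/, so [i] is inserted word-finally. /lagiikaix/ → lagiikaixi.

lagiikaixi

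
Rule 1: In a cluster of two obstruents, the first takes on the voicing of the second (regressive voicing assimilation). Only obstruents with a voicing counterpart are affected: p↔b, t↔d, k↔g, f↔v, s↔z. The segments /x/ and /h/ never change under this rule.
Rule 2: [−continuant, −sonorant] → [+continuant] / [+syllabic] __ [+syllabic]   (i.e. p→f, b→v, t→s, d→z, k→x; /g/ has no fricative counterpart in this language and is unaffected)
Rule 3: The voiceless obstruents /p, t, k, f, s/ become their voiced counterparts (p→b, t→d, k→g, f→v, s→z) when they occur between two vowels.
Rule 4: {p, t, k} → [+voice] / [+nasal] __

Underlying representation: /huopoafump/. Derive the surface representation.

Rule 1 (regressive voicing assimilation): no segment meets the environment; /huopoafump/ is unchanged.
Rule 2 (intervocalic spirantization): /p/ is a stop between vowels /o/ and /o/, so it spirantizes to the fricative [f]. /huopoafump/ → huofoafump.
Rule 3 (intervocalic voicing): /f/ is a voiceless obstruent between vowels /o/ and /o/, so it voices to [v]. /f/ is a voiceless obstruent between vowels /a/ and /u/, so it voices to [v]. /huofoafump/ → huovoavump.
Rule 4 (post-nasal voicing): /p/ is a voiceless stop immediately after the nasal /m/, so it voices to [b]. /huovoavump/ → huovoavumb.

huovoavumb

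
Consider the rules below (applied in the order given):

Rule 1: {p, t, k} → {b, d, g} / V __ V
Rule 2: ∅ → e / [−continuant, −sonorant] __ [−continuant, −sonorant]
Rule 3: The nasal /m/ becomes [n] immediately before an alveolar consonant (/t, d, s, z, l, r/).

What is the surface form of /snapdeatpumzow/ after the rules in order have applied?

Rule 1 (intervocalic voicing): no segment meets the environment; /snapdeatpumzow/ is unchanged.
Rule 2 (stop-cluster e-epenthesis): /p/ and /d/ form a stop–stop cluster, so [e] is inserted between them. /t/ and /p/ form a stop–stop cluster, so [e] is inserted between them. /snapdeatpumzow/ → snapedeatepumzow.
Rule 3 (nasal place assimilation): /m/ precedes the alveolar consonant /z/, so it assimilates in place to [n]. /snapedeatepumzow/ → snapedeatepunzow.

snapedeatepunzow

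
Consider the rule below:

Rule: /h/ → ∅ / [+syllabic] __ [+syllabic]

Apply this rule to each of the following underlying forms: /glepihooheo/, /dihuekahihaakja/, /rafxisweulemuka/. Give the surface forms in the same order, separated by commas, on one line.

/glepihooheo/: /h/ occurs between vowels /i/ and /o/, so it deletes. /h/ occurs between vowels /o/ and /e/, so it deletes. → [glepiooeo].
/dihuekahihaakja/: /h/ occurs between vowels /i/ and /u/, so it deletes. /h/ occurs between vowels /a/ and /i/, so it deletes. /h/ occurs between vowels /i/ and /a/, so it deletes. → [diuekaiaakja].
/rafxisweulemuka/: the rule's environment is not met; surfaces unchanged as [rafxisweulemuka].

glepiooeo, diuekaiaakja, rafxisweulemuka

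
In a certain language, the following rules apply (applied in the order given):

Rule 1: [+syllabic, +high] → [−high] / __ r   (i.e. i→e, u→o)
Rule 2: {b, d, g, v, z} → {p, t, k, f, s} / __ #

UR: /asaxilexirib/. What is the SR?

Rule 1 (pre-rhotic lowering): /i/ is a high vowel immediately before /r/, so it lowers to [e]. /asaxilexirib/ → asaxilexerib.
Rule 2 (final devoicing): /b/ is a voiced obstruent in word-final position, so it devoices to [p]. /asaxilexerib/ → asaxilexerip.

asaxilexerip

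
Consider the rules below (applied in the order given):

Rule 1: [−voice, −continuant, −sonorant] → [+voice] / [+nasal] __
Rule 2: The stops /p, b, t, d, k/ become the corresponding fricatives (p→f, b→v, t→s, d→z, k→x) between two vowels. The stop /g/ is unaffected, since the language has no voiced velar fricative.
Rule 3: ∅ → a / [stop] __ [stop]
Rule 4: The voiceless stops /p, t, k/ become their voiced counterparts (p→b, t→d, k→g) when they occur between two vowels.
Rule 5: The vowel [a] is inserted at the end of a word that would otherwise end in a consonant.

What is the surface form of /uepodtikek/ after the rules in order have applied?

Rule 1 (post-nasal voicing): no segment meets the environment; /uepodtikek/ is unchanged.
Rule 2 (intervocalic spirantization): /p/ is a stop between vowels /e/ and /o/, so it spirantizes to the fricative [f]. /k/ is a stop between vowels /i/ and /e/, so it spirantizes to the fricative [x]. /uepodtikek/ → uefodtixek.
Rule 3 (stop-cluster a-epenthesis): /d/ and /t/ form a stop–stop cluster, so [a] is inserted between them. /uefodtixek/ → uefodatixek.
Rule 4 (intervocalic voicing): /t/ is a voiceless stop between vowels /a/ and /i/, so it voices to [d]. /uefodatixek/ → uefodadixek.
Rule 5 (final a-epenthesis): the form ends in the consonant /k/, so [a] is inserted word-finally. /uefodadixek/ → uefodadixeka.

uefodadixeka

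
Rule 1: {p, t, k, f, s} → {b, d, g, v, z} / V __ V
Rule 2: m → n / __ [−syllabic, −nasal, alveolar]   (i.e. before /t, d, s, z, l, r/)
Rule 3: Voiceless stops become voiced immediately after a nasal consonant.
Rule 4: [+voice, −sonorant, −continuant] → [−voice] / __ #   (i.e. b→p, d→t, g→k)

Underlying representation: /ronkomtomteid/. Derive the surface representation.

rongondondeit

Rule 1 (intervocalic voicing): no segment meets the environment; /ronkomtomteid/ is unchanged.
Rule 2 (nasal place assimilation): /m/ precedes the alveolar consonant /t/, so it assimilates in place to [n]. /m/ precedes the alveolar consonant /t/, so it assimilates in place to [n]. /ronkomtomteid/ → ronkontonteid.
Rule 3 (post-nasal voicing): /k/ is a voiceless stop immediately after the nasal /n/, so it voices to [g]. /t/ is a voiceless stop immediately after the nasal /n/, so it voices to [d]. /t/ is a voiceless stop immediately after the nasal /n/, so it voices to [d]. /ronkontonteid/ → rongondondeid.
Rule 4 (final devoicing): /d/ is a voiced stop in word-final position, so it devoices to [t]. /rongondondeid/ → rongondondeit.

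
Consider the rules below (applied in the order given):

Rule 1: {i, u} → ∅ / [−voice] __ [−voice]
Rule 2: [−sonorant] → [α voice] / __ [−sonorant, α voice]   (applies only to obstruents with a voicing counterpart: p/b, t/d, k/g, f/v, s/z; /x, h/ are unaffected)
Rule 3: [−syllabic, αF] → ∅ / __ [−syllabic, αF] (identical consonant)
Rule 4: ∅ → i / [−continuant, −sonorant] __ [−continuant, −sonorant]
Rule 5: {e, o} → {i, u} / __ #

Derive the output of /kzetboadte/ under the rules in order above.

gzediboati

Rule 1 (high vowel syncope): no segment meets the environment; /kzetboadte/ is unchanged.
Rule 2 (regressive voicing assimilation): /k/ precedes the voiced obstruent /z/, so it voices to [g] by assimilation. /t/ precedes the voiced obstruent /b/, so it voices to [d] by assimilation. /d/ precedes the voiceless obstruent /t/, so it devoices to [t] by assimilation. /kzetboadte/ → gzedboatte.
Rule 3 (degemination): /tt/ is a geminate; the first /t/ deletes. /gzedboatte/ → gzedboate.
Rule 4 (stop-cluster i-epenthesis): /d/ and /b/ form a stop–stop cluster, so [i] is inserted between them. /gzedboate/ → gzediboate.
Rule 5 (final vowel raising): /e/ is a mid vowel in word-final position, so it raises to [i]. /gzediboate/ → gzediboati.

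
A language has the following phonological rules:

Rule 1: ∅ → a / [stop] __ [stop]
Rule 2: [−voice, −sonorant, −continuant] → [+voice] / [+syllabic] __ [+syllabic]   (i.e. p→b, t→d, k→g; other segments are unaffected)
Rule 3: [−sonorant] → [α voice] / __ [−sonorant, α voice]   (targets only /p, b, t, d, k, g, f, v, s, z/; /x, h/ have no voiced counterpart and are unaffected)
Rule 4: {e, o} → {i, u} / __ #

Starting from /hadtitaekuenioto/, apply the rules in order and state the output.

Rule 1 (stop-cluster a-epenthesis): /d/ and /t/ form a stop–stop cluster, so [a] is inserted between them. /hadtitaekuenioto/ → hadatitaekuenioto.
Rule 2 (intervocalic voicing): /t/ is a voiceless stop between vowels /a/ and /i/, so it voices to [d]. /t/ is a voiceless stop between vowels /i/ and /a/, so it voices to [d]. /k/ is a voiceless stop between vowels /e/ and /u/, so it voices to [g]. /t/ is a voiceless stop between vowels /o/ and /o/, so it voices to [d]. /hadatitaekuenioto/ → hadadidaegueniodo.
Rule 3 (regressive voicing assimilation): no segment meets the environment; /hadadidaegueniodo/ is unchanged.
Rule 4 (final vowel raising): /o/ is a mid vowel in word-final position, so it raises to [u]. /hadadidaegueniodo/ → hadadidaegueniodu.

hadadidaegueniodu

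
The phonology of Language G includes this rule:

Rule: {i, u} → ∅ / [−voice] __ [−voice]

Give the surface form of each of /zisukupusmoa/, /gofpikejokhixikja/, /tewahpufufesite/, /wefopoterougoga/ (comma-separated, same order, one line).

ziskpsmoa, gofpkejokhxkja, tewahpffeste, wefopoterougoga

/zisukupusmoa/: /u/ is a high vowel flanked by voiceless consonants /s/ and /k/, so it deletes. /u/ is a high vowel flanked by voiceless consonants /k/ and /p/, so it deletes. /u/ is a high vowel flanked by voiceless consonants /p/ and /s/, so it deletes. → [ziskpsmoa].
/gofpikejokhixikja/: /i/ is a high vowel flanked by voiceless consonants /p/ and /k/, so it deletes. /i/ is a high vowel flanked by voiceless consonants /h/ and /x/, so it deletes. /i/ is a high vowel flanked by voiceless consonants /x/ and /k/, so it deletes. → [gofpkejokhxkja].
/tewahpufufesite/: /u/ is a high vowel flanked by voiceless consonants /p/ and /f/, so it deletes. /u/ is a high vowel flanked by voiceless consonants /f/ and /f/, so it deletes. /i/ is a high vowel flanked by voiceless consonants /s/ and /t/, so it deletes. → [tewahpffeste].
/wefopoterougoga/: the rule's environment is not met; surfaces unchanged as [wefopoterougoga].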